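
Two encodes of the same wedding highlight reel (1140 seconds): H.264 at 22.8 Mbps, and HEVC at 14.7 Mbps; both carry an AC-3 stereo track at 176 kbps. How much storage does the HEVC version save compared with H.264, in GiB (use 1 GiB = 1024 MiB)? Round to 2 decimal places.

Audio: 176 kbps = 0.176 Mbps.
H.264: 22.976 Mbps × 1140 s = 26192.6 Mb = 3.049 GiB.
HEVC: 14.876 Mbps × 1140 s = 16958.6 Mb = 1.974 GiB.
Saving: 3.049 − 1.974 = 1.075 GiB.

1.07 GiB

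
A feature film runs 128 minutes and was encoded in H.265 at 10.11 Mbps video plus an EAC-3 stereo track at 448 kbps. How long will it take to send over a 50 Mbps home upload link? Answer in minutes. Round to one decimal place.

27.0 minutes

128 min = 7680 s
Audio: 448 kbps = 0.448 Mbps.
Total bitrate: 10.558 Mbps.
File: 10.558 Mbps × 7680 s = 81085.4 Mb.
At 50 Mbps: 81085.4 / 50 = 1621.7 s ≈ 27 minutes.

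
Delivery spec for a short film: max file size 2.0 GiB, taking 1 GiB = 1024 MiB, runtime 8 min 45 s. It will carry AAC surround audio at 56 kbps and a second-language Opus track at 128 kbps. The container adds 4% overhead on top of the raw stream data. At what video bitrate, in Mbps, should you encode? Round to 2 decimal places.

31.28 Mbps

Budget: 2.0 GiB = 17179.9 Mb.
Stream payload after overhead: 17179.9 / 1.04 = 16519.1 Mb.
8 min 45 s = 525 s
Total bitrate budget: 16519.1 Mb / 525 s = 31.465 Mbps.
Audio total: 56 + 128 = 184 kbps = 0.184 Mbps.
Video: 31.465 − 0.184 = 31.281 Mbps.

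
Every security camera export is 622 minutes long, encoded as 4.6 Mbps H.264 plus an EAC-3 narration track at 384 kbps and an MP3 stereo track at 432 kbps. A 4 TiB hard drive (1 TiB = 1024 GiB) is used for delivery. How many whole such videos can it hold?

622 min = 37320 s
Audio total: 384 + 432 = 816 kbps = 0.816 Mbps.
Total bitrate: 5.416 Mbps.
Per item: 5.416 Mbps × 37320 s = 202,125 Mb = 25,266 MB.
Capacity: 4 TiB = 35,184,372 Mb; 174.07 items → 174 complete.

174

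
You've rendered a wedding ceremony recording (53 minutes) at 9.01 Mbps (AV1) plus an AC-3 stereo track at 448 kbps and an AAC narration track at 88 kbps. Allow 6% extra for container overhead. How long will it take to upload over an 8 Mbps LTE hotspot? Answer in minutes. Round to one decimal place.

53 min = 3180 s
Audio total: 448 + 88 = 536 kbps = 0.536 Mbps.
Total bitrate: 9.546 Mbps.
File: 9.546 Mbps × 3180 s = 30356.3 Mb.
With 6% container overhead: ×1.06. → 32177.7 Mb.
At 8 Mbps: 32177.7 / 8 = 4022.2 s ≈ 67 minutes.

67.0 minutes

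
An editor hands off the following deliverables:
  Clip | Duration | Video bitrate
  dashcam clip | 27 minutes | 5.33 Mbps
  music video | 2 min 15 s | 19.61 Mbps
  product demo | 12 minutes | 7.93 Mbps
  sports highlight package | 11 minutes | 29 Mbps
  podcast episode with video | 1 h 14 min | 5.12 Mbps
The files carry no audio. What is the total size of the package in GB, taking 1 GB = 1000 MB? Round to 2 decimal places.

7.36 GB

dashcam clip: 5.330 Mbps × 1620 s = 8634.6 Mb
music video: 19.610 Mbps × 135 s = 2647.3 Mb
product demo: 7.930 Mbps × 720 s = 5709.6 Mb
sports highlight package: 29.000 Mbps × 660 s = 19140.0 Mb
podcast episode with video: 5.120 Mbps × 4440 s = 22732.8 Mb
Total: 58864.3 Mb = 7358.0 MB.
= 7.358 GB.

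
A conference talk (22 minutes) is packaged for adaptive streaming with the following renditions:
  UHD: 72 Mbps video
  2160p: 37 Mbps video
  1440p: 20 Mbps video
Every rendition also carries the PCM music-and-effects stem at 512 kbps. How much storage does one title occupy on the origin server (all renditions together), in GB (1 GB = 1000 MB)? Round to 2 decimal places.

22 min = 1320 s
Audio: 512 kbps = 0.512 Mbps.
Sum of rendition bitrates: (72+0.512) + (37+0.512) + (20+0.512) = 130.536 Mbps.
× 1320 s = 172,308 Mb = 21,538 MB = 21.54 GB.

21.54 GB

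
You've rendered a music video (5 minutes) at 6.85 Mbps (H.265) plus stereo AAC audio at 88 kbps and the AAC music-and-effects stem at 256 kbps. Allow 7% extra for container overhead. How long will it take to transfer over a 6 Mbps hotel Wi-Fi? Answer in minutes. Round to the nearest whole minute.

6 minutes

5 min = 300 s
Audio total: 88 + 256 = 344 kbps = 0.344 Mbps.
Total bitrate: 7.194 Mbps.
File: 7.194 Mbps × 300 s = 2158.2 Mb.
With 7% container overhead: ×1.07. → 2309.3 Mb.
At 6 Mbps: 2309.3 / 6 = 384.9 s ≈ 6.41 minutes.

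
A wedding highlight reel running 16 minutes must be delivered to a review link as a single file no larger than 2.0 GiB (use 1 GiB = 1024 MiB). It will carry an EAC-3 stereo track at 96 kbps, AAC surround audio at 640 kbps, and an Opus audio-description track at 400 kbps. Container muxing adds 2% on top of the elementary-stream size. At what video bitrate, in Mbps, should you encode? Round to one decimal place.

16.4 Mbps

Budget: 2.0 GiB = 17179.9 Mb.
Stream payload after overhead: 17179.9 / 1.02 = 16843.0 Mb.
16 min = 960 s
Total bitrate budget: 16843.0 Mb / 960 s = 17.545 Mbps.
Audio total: 96 + 640 + 400 = 1136 kbps = 1.136 Mbps.
Video: 17.545 − 1.136 = 16.409 Mbps.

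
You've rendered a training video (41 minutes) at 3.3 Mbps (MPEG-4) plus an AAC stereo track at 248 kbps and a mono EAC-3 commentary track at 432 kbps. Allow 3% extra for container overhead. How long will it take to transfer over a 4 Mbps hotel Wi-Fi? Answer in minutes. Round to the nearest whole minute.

42 minutes

41 min = 2460 s
Audio total: 248 + 432 = 680 kbps = 0.680 Mbps.
Total bitrate: 3.980 Mbps.
File: 3.980 Mbps × 2460 s = 9790.8 Mb.
With 3% container overhead: ×1.03. → 10084.5 Mb.
At 4 Mbps: 10084.5 / 4 = 2521.1 s ≈ 42 minutes.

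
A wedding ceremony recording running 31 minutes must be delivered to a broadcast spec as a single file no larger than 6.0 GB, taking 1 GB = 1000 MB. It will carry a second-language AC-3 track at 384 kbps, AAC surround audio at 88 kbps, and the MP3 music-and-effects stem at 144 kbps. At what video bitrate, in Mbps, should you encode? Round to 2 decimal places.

25.19 Mbps

Budget: 6.0 GB = 48000.0 Mb.
31 min = 1860 s
Total bitrate budget: 48000.0 Mb / 1860 s = 25.806 Mbps.
Audio total: 384 + 88 + 144 = 616 kbps = 0.616 Mbps.
Video: 25.806 − 0.616 = 25.190 Mbps.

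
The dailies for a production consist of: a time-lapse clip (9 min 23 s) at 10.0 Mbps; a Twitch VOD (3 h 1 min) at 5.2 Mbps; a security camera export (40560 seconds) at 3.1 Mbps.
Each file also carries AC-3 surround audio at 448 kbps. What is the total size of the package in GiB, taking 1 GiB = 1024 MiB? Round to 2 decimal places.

Audio: 448 kbps = 0.448 Mbps.
time-lapse clip: 10.448 Mbps × 563 s = 5882.2 Mb
Twitch VOD: 5.648 Mbps × 10860 s = 61337.3 Mb
security camera export: 3.548 Mbps × 40560 s = 143906.9 Mb
Total: 211126.4 Mb = 26390.8 MB.
= 24.58 GiB.

24.58 GiB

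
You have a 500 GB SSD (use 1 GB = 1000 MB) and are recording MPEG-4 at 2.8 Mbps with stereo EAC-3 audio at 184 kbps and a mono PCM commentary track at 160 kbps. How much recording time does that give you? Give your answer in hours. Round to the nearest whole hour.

353 hours

Audio total: 184 + 160 = 344 kbps = 0.344 Mbps.
Total bitrate: 2.8 + 0.344 = 3.144 Mbps.
Capacity: 500 GB = 4,000,000 Mb.
Recording time: 4,000,000 / 3.144 = 1,272,265 s ≈ 353 hours.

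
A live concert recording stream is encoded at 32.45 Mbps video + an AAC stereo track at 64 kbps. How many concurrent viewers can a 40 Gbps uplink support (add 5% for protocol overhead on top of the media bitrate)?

Audio: 64 kbps = 0.064 Mbps.
Per-viewer media rate: 32.514 Mbps.
On the wire with 5% overhead: 34.140 Mbps.
40 Gbps = 40,000 Mbps; 40,000 / 34.140 = 1171.66 → 1171 viewers.

1171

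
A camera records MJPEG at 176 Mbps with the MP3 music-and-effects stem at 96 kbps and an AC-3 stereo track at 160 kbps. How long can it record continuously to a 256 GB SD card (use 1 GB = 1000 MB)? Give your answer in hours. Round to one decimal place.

Audio total: 96 + 160 = 256 kbps = 0.256 Mbps.
Total bitrate: 176 + 0.256 = 176.256 Mbps.
Capacity: 256 GB = 2,048,000 Mb.
Recording time: 2,048,000 / 176.256 = 11,619 s ≈ 3.23 hours.

3.2 hours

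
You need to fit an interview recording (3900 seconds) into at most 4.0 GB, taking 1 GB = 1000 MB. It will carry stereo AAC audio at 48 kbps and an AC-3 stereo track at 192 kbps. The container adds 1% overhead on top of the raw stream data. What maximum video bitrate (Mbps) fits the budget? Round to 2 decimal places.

Budget: 4.0 GB = 32000.0 Mb.
Stream payload after overhead: 32000.0 / 1.01 = 31683.2 Mb.
Total bitrate budget: 31683.2 Mb / 3900 s = 8.124 Mbps.
Audio total: 48 + 192 = 240 kbps = 0.240 Mbps.
Video: 8.124 − 0.240 = 7.884 Mbps.

7.88 Mbps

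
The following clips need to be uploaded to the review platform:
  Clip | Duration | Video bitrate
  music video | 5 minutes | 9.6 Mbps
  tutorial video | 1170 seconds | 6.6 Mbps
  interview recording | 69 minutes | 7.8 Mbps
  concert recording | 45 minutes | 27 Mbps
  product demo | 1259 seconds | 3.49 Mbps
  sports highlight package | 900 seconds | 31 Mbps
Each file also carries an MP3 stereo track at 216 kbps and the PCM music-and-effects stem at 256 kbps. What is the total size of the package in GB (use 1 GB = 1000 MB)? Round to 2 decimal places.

Audio total: 216 + 256 = 472 kbps = 0.472 Mbps.
music video: 10.072 Mbps × 300 s = 3021.6 Mb
tutorial video: 7.072 Mbps × 1170 s = 8274.2 Mb
interview recording: 8.272 Mbps × 4140 s = 34246.1 Mb
concert recording: 27.472 Mbps × 2700 s = 74174.4 Mb
product demo: 3.962 Mbps × 1259 s = 4988.2 Mb
sports highlight package: 31.472 Mbps × 900 s = 28324.8 Mb
Total: 153029.3 Mb = 19128.7 MB.
= 19.13 GB.

19.13 GB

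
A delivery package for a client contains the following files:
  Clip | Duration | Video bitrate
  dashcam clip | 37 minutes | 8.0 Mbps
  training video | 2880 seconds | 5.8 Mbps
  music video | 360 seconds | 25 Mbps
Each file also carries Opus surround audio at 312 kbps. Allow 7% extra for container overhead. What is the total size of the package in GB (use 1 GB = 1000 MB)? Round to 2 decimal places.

6.04 GB

Audio: 312 kbps = 0.312 Mbps.
dashcam clip: 8.312 Mbps × 2220 s × 1.07 = 19744.3 Mb
training video: 6.112 Mbps × 2880 s × 1.07 = 18834.7 Mb
music video: 25.312 Mbps × 360 s × 1.07 = 9750.2 Mb
Total: 48329.2 Mb = 6041.2 MB.
= 6.041 GB.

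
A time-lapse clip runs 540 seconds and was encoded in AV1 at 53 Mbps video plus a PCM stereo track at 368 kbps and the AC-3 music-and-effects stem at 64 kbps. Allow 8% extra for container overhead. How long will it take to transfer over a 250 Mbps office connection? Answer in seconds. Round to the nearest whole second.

125 seconds

Audio total: 368 + 64 = 432 kbps = 0.432 Mbps.
Total bitrate: 53.432 Mbps.
File: 53.432 Mbps × 540 s = 28853.3 Mb.
With 8% container overhead: ×1.08. → 31161.5 Mb.
At 250 Mbps: 31161.5 / 250 = 124.6 s ≈ 125 seconds.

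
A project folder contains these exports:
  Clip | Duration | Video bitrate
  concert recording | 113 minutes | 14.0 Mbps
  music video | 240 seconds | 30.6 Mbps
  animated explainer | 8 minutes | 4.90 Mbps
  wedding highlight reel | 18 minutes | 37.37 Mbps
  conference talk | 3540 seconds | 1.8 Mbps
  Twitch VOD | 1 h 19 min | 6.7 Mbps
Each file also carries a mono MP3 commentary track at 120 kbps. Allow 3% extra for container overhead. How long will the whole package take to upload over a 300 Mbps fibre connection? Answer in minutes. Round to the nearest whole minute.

11 minutes

Audio: 120 kbps = 0.120 Mbps.
concert recording: 14.120 Mbps × 6780 s × 1.03 = 98605.6 Mb
music video: 30.720 Mbps × 240 s × 1.03 = 7594.0 Mb
animated explainer: 5.020 Mbps × 480 s × 1.03 = 2481.9 Mb
wedding highlight reel: 37.490 Mbps × 1080 s × 1.03 = 41703.9 Mb
conference talk: 1.920 Mbps × 3540 s × 1.03 = 7000.7 Mb
Twitch VOD: 6.820 Mbps × 4740 s × 1.03 = 33296.6 Mb
Total: 190682.7 Mb = 23835.3 MB.
At 300 Mbps: 190682.7 / 300 = 636 s ≈ 10.6 minutes.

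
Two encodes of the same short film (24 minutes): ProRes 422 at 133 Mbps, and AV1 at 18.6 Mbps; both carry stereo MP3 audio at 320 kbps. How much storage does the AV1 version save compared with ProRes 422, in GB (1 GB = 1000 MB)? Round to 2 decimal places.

20.59 GB

24 min = 1440 s
Audio: 320 kbps = 0.320 Mbps.
ProRes 422: 133.320 Mbps × 1440 s = 191980.8 Mb = 23.998 GB.
AV1: 18.920 Mbps × 1440 s = 27244.8 Mb = 3.406 GB.
Saving: 23.998 − 3.406 = 20.592 GB.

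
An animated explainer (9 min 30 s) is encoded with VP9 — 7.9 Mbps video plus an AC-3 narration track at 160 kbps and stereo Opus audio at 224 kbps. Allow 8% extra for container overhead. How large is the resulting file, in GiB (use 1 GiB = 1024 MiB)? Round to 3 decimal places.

9 min 30 s = 570 s
Audio total: 160 + 224 = 384 kbps = 0.384 Mbps.
Total bitrate: 7.9 + 0.384 = 8.284 Mbps.
Stream data: 8.284 Mbps × 570 s = 4721.9 Mb.
With 8% container overhead: ×1.08.
5,100 Mb = 637,453,800 bytes ÷ 1,073,741,824 = 0.5937 GiB.

0.594 GiB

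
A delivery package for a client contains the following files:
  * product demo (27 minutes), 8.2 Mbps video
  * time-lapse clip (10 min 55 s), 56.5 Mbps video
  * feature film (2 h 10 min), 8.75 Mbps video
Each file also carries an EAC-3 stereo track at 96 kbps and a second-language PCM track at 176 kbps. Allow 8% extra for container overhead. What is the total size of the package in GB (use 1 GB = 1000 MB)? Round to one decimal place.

16.4 GB

Audio total: 96 + 176 = 272 kbps = 0.272 Mbps.
product demo: 8.472 Mbps × 1620 s × 1.08 = 14822.6 Mb
time-lapse clip: 56.772 Mbps × 655 s × 1.08 = 40160.5 Mb
feature film: 9.022 Mbps × 7800 s × 1.08 = 76001.3 Mb
Total: 130984.5 Mb = 16373.1 MB.
= 16.37 GB.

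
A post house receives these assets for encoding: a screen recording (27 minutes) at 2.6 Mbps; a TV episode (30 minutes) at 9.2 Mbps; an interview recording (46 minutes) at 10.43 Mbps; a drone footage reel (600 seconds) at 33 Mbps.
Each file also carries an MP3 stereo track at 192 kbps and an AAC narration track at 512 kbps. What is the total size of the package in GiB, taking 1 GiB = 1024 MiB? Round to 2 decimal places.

Audio total: 192 + 512 = 704 kbps = 0.704 Mbps.
screen recording: 3.304 Mbps × 1620 s = 5352.5 Mb
TV episode: 9.904 Mbps × 1800 s = 17827.2 Mb
interview recording: 11.134 Mbps × 2760 s = 30729.8 Mb
drone footage reel: 33.704 Mbps × 600 s = 20222.4 Mb
Total: 74131.9 Mb = 9266.5 MB.
= 8.630 GiB.

8.63 GiB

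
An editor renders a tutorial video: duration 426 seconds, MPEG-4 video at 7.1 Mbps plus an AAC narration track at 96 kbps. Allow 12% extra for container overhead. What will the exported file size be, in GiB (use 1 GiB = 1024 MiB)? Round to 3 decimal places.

Audio: 96 kbps = 0.096 Mbps.
Total bitrate: 7.1 + 0.096 = 7.196 Mbps.
Stream data: 7.196 Mbps × 426 s = 3065.5 Mb.
With 12% container overhead: ×1.12.
3,433 Mb = 429,169,440 bytes ÷ 1,073,741,824 = 0.3997 GiB.

0.400 GiB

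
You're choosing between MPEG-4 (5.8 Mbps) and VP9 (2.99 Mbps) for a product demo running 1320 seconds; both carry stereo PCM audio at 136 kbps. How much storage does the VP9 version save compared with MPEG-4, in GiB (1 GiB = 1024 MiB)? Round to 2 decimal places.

0.43 GiB

Audio: 136 kbps = 0.136 Mbps.
MPEG-4: 5.936 Mbps × 1320 s = 7835.5 Mb = 0.912 GiB.
VP9: 3.126 Mbps × 1320 s = 4126.3 Mb = 0.480 GiB.
Saving: 0.912 − 0.480 = 0.432 GiB.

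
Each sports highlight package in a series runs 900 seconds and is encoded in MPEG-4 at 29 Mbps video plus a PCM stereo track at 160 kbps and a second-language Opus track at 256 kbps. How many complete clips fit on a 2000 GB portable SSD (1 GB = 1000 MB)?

604

Audio total: 160 + 256 = 416 kbps = 0.416 Mbps.
Total bitrate: 29.416 Mbps.
Per item: 29.416 Mbps × 900 s = 26,474 Mb = 3,309 MB.
Capacity: 2000 GB = 16,000,000 Mb; 604.36 items → 604 complete.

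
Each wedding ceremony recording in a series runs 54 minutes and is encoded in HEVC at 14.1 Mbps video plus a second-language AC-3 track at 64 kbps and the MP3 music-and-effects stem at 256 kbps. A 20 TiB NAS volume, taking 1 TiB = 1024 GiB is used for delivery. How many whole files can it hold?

54 min = 3240 s
Audio total: 64 + 256 = 320 kbps = 0.320 Mbps.
Total bitrate: 14.420 Mbps.
Per item: 14.420 Mbps × 3240 s = 46,721 Mb = 5,840 MB.
Capacity: 20 TiB = 175,921,860 Mb; 3765.39 items → 3765 complete.

3765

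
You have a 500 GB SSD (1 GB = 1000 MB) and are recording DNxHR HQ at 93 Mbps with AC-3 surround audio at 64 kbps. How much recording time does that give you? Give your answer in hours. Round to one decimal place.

11.9 hours

Audio: 64 kbps = 0.064 Mbps.
Total bitrate: 93 + 0.064 = 93.064 Mbps.
Capacity: 500 GB = 4,000,000 Mb.
Recording time: 4,000,000 / 93.064 = 42,981 s ≈ 11.9 hours.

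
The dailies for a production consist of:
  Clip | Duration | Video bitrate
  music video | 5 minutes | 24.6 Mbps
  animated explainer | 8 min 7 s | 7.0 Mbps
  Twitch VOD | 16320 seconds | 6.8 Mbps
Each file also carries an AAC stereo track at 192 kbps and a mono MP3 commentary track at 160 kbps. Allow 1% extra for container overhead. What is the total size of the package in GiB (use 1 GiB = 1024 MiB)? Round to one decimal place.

15.0 GiB

Audio total: 192 + 160 = 352 kbps = 0.352 Mbps.
music video: 24.952 Mbps × 300 s × 1.01 = 7560.5 Mb
animated explainer: 7.352 Mbps × 487 s × 1.01 = 3616.2 Mb
Twitch VOD: 7.152 Mbps × 16320 s × 1.01 = 117887.8 Mb
Total: 129064.5 Mb = 16133.1 MB.
= 15.03 GiB.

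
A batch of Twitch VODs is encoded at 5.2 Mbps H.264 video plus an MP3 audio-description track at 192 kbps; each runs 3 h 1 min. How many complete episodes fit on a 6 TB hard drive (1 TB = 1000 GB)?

3 h 1 min = 181 min = 10860 s
Audio: 192 kbps = 0.192 Mbps.
Total bitrate: 5.392 Mbps.
Per item: 5.392 Mbps × 10860 s = 58,557 Mb = 7,320 MB.
Capacity: 6 TB = 48,000,000 Mb; 819.71 items → 819 complete.

819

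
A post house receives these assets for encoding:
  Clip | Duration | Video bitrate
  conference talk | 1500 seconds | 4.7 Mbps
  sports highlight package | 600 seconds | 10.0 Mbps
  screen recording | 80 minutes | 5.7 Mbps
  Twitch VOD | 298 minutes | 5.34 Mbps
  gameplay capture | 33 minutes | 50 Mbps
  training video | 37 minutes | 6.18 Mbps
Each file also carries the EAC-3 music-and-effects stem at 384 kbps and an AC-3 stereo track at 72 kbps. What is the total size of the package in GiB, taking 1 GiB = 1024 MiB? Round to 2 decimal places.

Audio total: 384 + 72 = 456 kbps = 0.456 Mbps.
conference talk: 5.156 Mbps × 1500 s = 7734.0 Mb
sports highlight package: 10.456 Mbps × 600 s = 6273.6 Mb
screen recording: 6.156 Mbps × 4800 s = 29548.8 Mb
Twitch VOD: 5.796 Mbps × 17880 s = 103632.5 Mb
gameplay capture: 50.456 Mbps × 1980 s = 99902.9 Mb
training video: 6.636 Mbps × 2220 s = 14731.9 Mb
Total: 261823.7 Mb = 32728.0 MB.
= 30.48 GiB.

30.48 GiB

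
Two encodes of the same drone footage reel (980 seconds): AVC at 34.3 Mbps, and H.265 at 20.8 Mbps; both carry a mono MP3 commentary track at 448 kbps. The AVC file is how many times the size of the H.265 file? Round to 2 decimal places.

1.64

Audio: 448 kbps = 0.448 Mbps.
AVC: 34.748 Mbps × 980 s = 34053.0 Mb = 4.257 GB.
H.265: 21.248 Mbps × 980 s = 20823.0 Mb = 2.603 GB.
Ratio: 4.257 / 2.603 = 1.635.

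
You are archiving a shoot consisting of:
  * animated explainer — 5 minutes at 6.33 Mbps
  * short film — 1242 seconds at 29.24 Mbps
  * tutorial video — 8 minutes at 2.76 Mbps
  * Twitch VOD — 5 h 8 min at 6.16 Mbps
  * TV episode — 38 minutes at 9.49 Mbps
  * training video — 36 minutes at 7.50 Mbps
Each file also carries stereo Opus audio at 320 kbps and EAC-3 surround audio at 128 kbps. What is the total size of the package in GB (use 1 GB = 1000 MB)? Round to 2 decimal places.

25.30 GB

Audio total: 320 + 128 = 448 kbps = 0.448 Mbps.
animated explainer: 6.778 Mbps × 300 s = 2033.4 Mb
short film: 29.688 Mbps × 1242 s = 36872.5 Mb
tutorial video: 3.208 Mbps × 480 s = 1539.8 Mb
Twitch VOD: 6.608 Mbps × 18480 s = 122115.8 Mb
TV episode: 9.938 Mbps × 2280 s = 22658.6 Mb
training video: 7.948 Mbps × 2160 s = 17167.7 Mb
Total: 202387.9 Mb = 25298.5 MB.
= 25.30 GB.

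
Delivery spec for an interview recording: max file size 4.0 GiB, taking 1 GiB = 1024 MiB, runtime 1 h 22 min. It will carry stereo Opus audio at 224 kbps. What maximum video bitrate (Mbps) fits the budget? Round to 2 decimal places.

6.76 Mbps

Budget: 4.0 GiB = 34359.7 Mb.
1 h 22 min = 82 min = 4920 s
Total bitrate budget: 34359.7 Mb / 4920 s = 6.984 Mbps.
Audio: 224 kbps = 0.224 Mbps.
Video: 6.984 − 0.224 = 6.760 Mbps.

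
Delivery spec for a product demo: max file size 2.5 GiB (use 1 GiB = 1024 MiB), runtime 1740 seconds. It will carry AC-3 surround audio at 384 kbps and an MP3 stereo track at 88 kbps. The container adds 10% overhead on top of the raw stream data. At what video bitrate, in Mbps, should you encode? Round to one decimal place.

Budget: 2.5 GiB = 21474.8 Mb.
Stream payload after overhead: 21474.8 / 1.10 = 19522.6 Mb.
Total bitrate budget: 19522.6 Mb / 1740 s = 11.220 Mbps.
Audio total: 384 + 88 = 472 kbps = 0.472 Mbps.
Video: 11.220 − 0.472 = 10.748 Mbps.

10.7 Mbps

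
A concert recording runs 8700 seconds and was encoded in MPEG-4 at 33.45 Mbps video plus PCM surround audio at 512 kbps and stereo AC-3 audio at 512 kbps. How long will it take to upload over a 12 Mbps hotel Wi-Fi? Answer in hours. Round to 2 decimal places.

Audio total: 512 + 512 = 1024 kbps = 1.024 Mbps.
Total bitrate: 34.474 Mbps.
File: 34.474 Mbps × 8700 s = 299923.8 Mb.
At 12 Mbps: 299923.8 / 12 = 24993.7 s ≈ 6.94 hours.

6.94 hours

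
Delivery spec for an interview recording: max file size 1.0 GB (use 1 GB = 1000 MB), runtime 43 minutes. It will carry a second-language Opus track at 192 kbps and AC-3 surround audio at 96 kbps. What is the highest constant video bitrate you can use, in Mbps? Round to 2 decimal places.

Budget: 1.0 GB = 8000.0 Mb.
43 min = 2580 s
Total bitrate budget: 8000.0 Mb / 2580 s = 3.101 Mbps.
Audio total: 192 + 96 = 288 kbps = 0.288 Mbps.
Video: 3.101 − 0.288 = 2.813 Mbps.

2.81 Mbps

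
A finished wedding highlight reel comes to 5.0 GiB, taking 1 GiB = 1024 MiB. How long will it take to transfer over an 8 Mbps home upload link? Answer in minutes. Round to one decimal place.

File: 5.0 GiB = 42949.7 Mb.
At 8 Mbps: 42949.7 / 8 = 5368.7 s ≈ 89.5 minutes.

89.5 minutes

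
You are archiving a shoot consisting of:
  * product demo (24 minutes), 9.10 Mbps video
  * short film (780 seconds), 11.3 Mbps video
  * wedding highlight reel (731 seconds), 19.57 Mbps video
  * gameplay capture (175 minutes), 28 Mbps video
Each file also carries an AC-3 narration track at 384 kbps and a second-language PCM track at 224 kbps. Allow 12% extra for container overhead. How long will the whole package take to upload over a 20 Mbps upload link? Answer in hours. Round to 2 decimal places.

Audio total: 384 + 224 = 608 kbps = 0.608 Mbps.
product demo: 9.708 Mbps × 1440 s × 1.12 = 15657.1 Mb
short film: 11.908 Mbps × 780 s × 1.12 = 10402.8 Mb
wedding highlight reel: 20.178 Mbps × 731 s × 1.12 = 16520.1 Mb
gameplay capture: 28.608 Mbps × 10500 s × 1.12 = 336430.1 Mb
Total: 379010.1 Mb = 47376.3 MB.
At 20 Mbps: 379010.1 / 20 = 18951 s ≈ 5.26 hours.

5.26 hours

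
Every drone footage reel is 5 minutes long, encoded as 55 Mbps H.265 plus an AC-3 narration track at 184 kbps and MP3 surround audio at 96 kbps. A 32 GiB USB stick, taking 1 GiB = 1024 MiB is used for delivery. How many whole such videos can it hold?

16

5 min = 300 s
Audio total: 184 + 96 = 280 kbps = 0.280 Mbps.
Total bitrate: 55.280 Mbps.
Per item: 55.280 Mbps × 300 s = 16,584 Mb = 2,073 MB.
Capacity: 32 GiB = 274,878 Mb; 16.57 items → 16 complete.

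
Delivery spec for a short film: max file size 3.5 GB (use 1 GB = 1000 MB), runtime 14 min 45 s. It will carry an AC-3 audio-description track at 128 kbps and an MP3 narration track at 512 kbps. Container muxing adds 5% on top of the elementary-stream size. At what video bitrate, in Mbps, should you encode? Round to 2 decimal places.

29.49 Mbps

Budget: 3.5 GB = 28000.0 Mb.
Stream payload after overhead: 28000.0 / 1.05 = 26666.7 Mb.
14 min 45 s = 885 s
Total bitrate budget: 26666.7 Mb / 885 s = 30.132 Mbps.
Audio total: 128 + 512 = 640 kbps = 0.640 Mbps.
Video: 30.132 − 0.640 = 29.492 Mbps.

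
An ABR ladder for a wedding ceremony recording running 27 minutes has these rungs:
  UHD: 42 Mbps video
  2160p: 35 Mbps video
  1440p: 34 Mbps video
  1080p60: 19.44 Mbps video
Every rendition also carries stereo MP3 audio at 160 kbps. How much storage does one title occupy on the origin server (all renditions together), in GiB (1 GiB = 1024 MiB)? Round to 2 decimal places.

24.72 GiB

27 min = 1620 s
Audio: 160 kbps = 0.160 Mbps.
Sum of rendition bitrates: (42+0.160) + (35+0.160) + (34+0.160) + (19.44+0.160) = 131.080 Mbps.
× 1620 s = 212,350 Mb = 26,544 MB = 24.72 GiB.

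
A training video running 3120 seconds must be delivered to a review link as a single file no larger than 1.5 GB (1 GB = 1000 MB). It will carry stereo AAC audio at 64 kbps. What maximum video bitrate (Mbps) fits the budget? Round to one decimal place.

Budget: 1.5 GB = 12000.0 Mb.
Total bitrate budget: 12000.0 Mb / 3120 s = 3.846 Mbps.
Audio: 64 kbps = 0.064 Mbps.
Video: 3.846 − 0.064 = 3.782 Mbps.

3.8 Mbps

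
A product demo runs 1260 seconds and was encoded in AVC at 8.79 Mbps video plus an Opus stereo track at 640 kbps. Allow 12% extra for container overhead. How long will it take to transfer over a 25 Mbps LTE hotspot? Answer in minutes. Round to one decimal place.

8.9 minutes

Audio: 640 kbps = 0.640 Mbps.
Total bitrate: 9.430 Mbps.
File: 9.430 Mbps × 1260 s = 11881.8 Mb.
With 12% container overhead: ×1.12. → 13307.6 Mb.
At 25 Mbps: 13307.6 / 25 = 532.3 s ≈ 8.87 minutes.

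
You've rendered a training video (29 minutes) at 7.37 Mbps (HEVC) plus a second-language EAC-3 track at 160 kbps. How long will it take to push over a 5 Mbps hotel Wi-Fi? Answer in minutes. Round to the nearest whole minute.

44 minutes

29 min = 1740 s
Audio: 160 kbps = 0.160 Mbps.
Total bitrate: 7.530 Mbps.
File: 7.530 Mbps × 1740 s = 13102.2 Mb.
At 5 Mbps: 13102.2 / 5 = 2620.4 s ≈ 43.7 minutes.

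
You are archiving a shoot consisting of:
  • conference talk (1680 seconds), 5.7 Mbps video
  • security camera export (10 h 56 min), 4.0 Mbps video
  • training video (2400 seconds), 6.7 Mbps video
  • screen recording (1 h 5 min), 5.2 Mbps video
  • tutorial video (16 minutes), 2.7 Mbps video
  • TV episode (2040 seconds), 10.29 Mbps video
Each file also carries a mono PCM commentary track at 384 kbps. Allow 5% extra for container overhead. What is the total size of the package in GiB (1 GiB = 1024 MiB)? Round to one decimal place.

Audio: 384 kbps = 0.384 Mbps.
conference talk: 6.084 Mbps × 1680 s × 1.05 = 10732.2 Mb
security camera export: 4.384 Mbps × 39360 s × 1.05 = 181182.0 Mb
training video: 7.084 Mbps × 2400 s × 1.05 = 17851.7 Mb
screen recording: 5.584 Mbps × 3900 s × 1.05 = 22866.5 Mb
tutorial video: 3.084 Mbps × 960 s × 1.05 = 3108.7 Mb
TV episode: 10.674 Mbps × 2040 s × 1.05 = 22863.7 Mb
Total: 258604.7 Mb = 32325.6 MB.
= 30.11 GiB.

30.1 GiB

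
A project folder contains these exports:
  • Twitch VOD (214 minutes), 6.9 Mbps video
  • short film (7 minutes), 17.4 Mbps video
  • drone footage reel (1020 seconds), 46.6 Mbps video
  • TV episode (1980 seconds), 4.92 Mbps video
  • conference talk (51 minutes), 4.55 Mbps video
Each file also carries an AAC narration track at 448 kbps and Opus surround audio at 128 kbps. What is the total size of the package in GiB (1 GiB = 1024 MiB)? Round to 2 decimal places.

Audio total: 448 + 128 = 576 kbps = 0.576 Mbps.
Twitch VOD: 7.476 Mbps × 12840 s = 95991.8 Mb
short film: 17.976 Mbps × 420 s = 7549.9 Mb
drone footage reel: 47.176 Mbps × 1020 s = 48119.5 Mb
TV episode: 5.496 Mbps × 1980 s = 10882.1 Mb
conference talk: 5.126 Mbps × 3060 s = 15685.6 Mb
Total: 178228.9 Mb = 22278.6 MB.
= 20.75 GiB.

20.75 GiB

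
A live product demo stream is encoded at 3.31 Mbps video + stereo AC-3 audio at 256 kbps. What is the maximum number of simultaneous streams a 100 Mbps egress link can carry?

28

Audio: 256 kbps = 0.256 Mbps.
Per-viewer media rate: 3.566 Mbps.
100 Mbps = 100.0 Mbps; 100.0 / 3.566 = 28.04 → 28 viewers.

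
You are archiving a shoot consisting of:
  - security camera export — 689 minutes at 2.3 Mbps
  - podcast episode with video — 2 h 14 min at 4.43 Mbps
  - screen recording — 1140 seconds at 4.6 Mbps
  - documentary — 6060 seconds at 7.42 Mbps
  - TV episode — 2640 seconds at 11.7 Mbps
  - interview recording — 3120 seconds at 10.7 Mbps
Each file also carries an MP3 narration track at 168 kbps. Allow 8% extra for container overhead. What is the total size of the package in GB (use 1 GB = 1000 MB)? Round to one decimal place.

34.5 GB

Audio: 168 kbps = 0.168 Mbps.
security camera export: 2.468 Mbps × 41340 s × 1.08 = 110189.3 Mb
podcast episode with video: 4.598 Mbps × 8040 s × 1.08 = 39925.4 Mb
screen recording: 4.768 Mbps × 1140 s × 1.08 = 5870.4 Mb
documentary: 7.588 Mbps × 6060 s × 1.08 = 49661.9 Mb
TV episode: 11.868 Mbps × 2640 s × 1.08 = 33838.0 Mb
interview recording: 10.868 Mbps × 3120 s × 1.08 = 36620.8 Mb
Total: 276105.8 Mb = 34513.2 MB.
= 34.51 GB.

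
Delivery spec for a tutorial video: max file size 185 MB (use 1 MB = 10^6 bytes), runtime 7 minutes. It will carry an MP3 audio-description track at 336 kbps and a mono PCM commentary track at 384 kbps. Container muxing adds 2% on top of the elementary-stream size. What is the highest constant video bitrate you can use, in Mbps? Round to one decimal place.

2.7 Mbps

Budget: 185 MB = 1480.0 Mb.
Stream payload after overhead: 1480.0 / 1.02 = 1451.0 Mb.
7 min = 420 s
Total bitrate budget: 1451.0 Mb / 420 s = 3.455 Mbps.
Audio total: 336 + 384 = 720 kbps = 0.720 Mbps.
Video: 3.455 − 0.720 = 2.735 Mbps.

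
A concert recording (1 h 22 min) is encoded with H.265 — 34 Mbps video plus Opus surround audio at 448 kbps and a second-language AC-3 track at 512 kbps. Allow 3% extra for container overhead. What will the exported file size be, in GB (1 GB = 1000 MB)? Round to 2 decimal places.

1 h 22 min = 82 min = 4920 s
Audio total: 448 + 512 = 960 kbps = 0.960 Mbps.
Total bitrate: 34 + 0.960 = 34.960 Mbps.
Stream data: 34.960 Mbps × 4920 s = 172003.2 Mb.
With 3% container overhead: ×1.03.
177,163 Mb ÷ 8 = 22,145 MB → 22.15 GB.

22.15 GB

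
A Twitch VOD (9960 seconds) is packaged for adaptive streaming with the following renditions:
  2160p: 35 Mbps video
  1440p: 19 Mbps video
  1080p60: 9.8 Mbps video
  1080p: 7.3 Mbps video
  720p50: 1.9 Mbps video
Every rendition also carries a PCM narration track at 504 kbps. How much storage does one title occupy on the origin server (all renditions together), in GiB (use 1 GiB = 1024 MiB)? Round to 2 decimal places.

87.57 GiB

Audio: 504 kbps = 0.504 Mbps.
Sum of rendition bitrates: (35+0.504) + (19+0.504) + (9.8+0.504) + (7.3+0.504) + (1.9+0.504) = 75.520 Mbps.
× 9960 s = 752,179 Mb = 94,022 MB = 87.57 GiB.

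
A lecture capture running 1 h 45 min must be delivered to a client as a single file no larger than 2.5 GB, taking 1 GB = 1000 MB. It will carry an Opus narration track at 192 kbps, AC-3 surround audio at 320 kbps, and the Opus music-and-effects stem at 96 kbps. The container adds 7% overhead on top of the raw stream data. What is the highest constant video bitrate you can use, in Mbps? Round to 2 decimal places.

Budget: 2.5 GB = 20000.0 Mb.
Stream payload after overhead: 20000.0 / 1.07 = 18691.6 Mb.
1 h 45 min = 105 min = 6300 s
Total bitrate budget: 18691.6 Mb / 6300 s = 2.967 Mbps.
Audio total: 192 + 320 + 96 = 608 kbps = 0.608 Mbps.
Video: 2.967 − 0.608 = 2.359 Mbps.

2.36 Mbps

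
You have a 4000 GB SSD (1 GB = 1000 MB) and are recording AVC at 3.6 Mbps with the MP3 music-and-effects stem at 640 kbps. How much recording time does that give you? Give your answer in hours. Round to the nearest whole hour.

2096 hours

Audio: 640 kbps = 0.640 Mbps.
Total bitrate: 3.6 + 0.640 = 4.240 Mbps.
Capacity: 4000 GB = 32,000,000 Mb.
Recording time: 32,000,000 / 4.240 = 7,547,170 s ≈ 2,096 hours.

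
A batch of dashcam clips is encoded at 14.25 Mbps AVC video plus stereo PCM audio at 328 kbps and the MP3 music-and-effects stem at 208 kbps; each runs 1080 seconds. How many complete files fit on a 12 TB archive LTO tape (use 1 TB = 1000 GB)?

6011

Audio total: 328 + 208 = 536 kbps = 0.536 Mbps.
Total bitrate: 14.786 Mbps.
Per item: 14.786 Mbps × 1080 s = 15,969 Mb = 1,996 MB.
Capacity: 12 TB = 96,000,000 Mb; 6011.69 items → 6011 complete.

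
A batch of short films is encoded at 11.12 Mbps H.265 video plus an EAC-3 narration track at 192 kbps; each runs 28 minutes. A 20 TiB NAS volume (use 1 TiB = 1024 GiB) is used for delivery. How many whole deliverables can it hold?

28 min = 1680 s
Audio: 192 kbps = 0.192 Mbps.
Total bitrate: 11.312 Mbps.
Per item: 11.312 Mbps × 1680 s = 19,004 Mb = 2,376 MB.
Capacity: 20 TiB = 175,921,860 Mb; 9257.02 items → 9257 complete.

9257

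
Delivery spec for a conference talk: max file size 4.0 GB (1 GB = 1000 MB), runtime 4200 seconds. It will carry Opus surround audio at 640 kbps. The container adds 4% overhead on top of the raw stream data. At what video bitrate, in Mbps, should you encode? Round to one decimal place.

6.7 Mbps

Budget: 4.0 GB = 32000.0 Mb.
Stream payload after overhead: 32000.0 / 1.04 = 30769.2 Mb.
Total bitrate budget: 30769.2 Mb / 4200 s = 7.326 Mbps.
Audio: 640 kbps = 0.640 Mbps.
Video: 7.326 − 0.640 = 6.686 Mbps.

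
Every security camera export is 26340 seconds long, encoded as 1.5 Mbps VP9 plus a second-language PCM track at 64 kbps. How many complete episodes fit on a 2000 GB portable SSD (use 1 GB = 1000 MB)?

Audio: 64 kbps = 0.064 Mbps.
Total bitrate: 1.564 Mbps.
Per item: 1.564 Mbps × 26340 s = 41,196 Mb = 5,149 MB.
Capacity: 2000 GB = 16,000,000 Mb; 388.39 items → 388 complete.

388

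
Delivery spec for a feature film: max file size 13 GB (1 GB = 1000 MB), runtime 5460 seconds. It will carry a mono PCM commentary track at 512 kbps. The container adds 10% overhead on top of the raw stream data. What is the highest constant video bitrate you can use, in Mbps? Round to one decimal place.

16.8 Mbps

Budget: 13 GB = 104000.0 Mb.
Stream payload after overhead: 104000.0 / 1.10 = 94545.5 Mb.
Total bitrate budget: 94545.5 Mb / 5460 s = 17.316 Mbps.
Audio: 512 kbps = 0.512 Mbps.
Video: 17.316 − 0.512 = 16.804 Mbps.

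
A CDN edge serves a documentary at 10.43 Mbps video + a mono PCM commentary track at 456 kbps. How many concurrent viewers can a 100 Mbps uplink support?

Audio: 456 kbps = 0.456 Mbps.
Per-viewer media rate: 10.886 Mbps.
100 Mbps = 100.0 Mbps; 100.0 / 10.886 = 9.19 → 9 viewers.

9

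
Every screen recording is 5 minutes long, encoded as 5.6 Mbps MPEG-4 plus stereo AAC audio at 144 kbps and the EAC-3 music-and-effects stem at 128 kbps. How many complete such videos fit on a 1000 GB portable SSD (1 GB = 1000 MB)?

4541

5 min = 300 s
Audio total: 144 + 128 = 272 kbps = 0.272 Mbps.
Total bitrate: 5.872 Mbps.
Per item: 5.872 Mbps × 300 s = 1,762 Mb = 220.2 MB.
Capacity: 1000 GB = 8,000,000 Mb; 4541.33 items → 4541 complete.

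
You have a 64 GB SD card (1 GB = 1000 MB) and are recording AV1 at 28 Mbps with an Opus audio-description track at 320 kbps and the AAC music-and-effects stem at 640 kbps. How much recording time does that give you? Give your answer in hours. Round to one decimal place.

4.9 hours

Audio total: 320 + 640 = 960 kbps = 0.960 Mbps.
Total bitrate: 28 + 0.960 = 28.960 Mbps.
Capacity: 64 GB = 512,000 Mb.
Recording time: 512,000 / 28.960 = 17,680 s ≈ 4.91 hours.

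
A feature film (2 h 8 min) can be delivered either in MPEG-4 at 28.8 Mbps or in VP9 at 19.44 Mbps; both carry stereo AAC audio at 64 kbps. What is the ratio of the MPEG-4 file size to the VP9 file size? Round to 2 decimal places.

2 h 8 min = 128 min = 7680 s
Audio: 64 kbps = 0.064 Mbps.
MPEG-4: 28.864 Mbps × 7680 s = 221675.5 Mb = 25.806 GiB.
VP9: 19.504 Mbps × 7680 s = 149790.7 Mb = 17.438 GiB.
Ratio: 25.806 / 17.438 = 1.480.

1.48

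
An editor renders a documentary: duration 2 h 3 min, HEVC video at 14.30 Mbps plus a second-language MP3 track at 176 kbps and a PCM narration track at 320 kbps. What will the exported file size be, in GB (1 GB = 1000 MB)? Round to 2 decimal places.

13.65 GB

2 h 3 min = 123 min = 7380 s
Audio total: 176 + 320 = 496 kbps = 0.496 Mbps.
Total bitrate: 14.30 + 0.496 = 14.796 Mbps.
Stream data: 14.796 Mbps × 7380 s = 109194.5 Mb.
109,194 Mb ÷ 8 = 13,649 MB → 13.65 GB.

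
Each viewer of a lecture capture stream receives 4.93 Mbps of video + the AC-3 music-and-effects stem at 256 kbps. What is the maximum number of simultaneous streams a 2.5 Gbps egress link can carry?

482

Audio: 256 kbps = 0.256 Mbps.
Per-viewer media rate: 5.186 Mbps.
2.5 Gbps = 2,500 Mbps; 2,500 / 5.186 = 482.07 → 482 viewers.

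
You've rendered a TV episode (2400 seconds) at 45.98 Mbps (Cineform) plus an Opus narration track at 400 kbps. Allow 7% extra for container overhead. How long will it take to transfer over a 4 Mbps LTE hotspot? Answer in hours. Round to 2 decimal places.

8.27 hours

Audio: 400 kbps = 0.400 Mbps.
Total bitrate: 46.380 Mbps.
File: 46.380 Mbps × 2400 s = 111312.0 Mb.
With 7% container overhead: ×1.07. → 119103.8 Mb.
At 4 Mbps: 119103.8 / 4 = 29776.0 s ≈ 8.27 hours.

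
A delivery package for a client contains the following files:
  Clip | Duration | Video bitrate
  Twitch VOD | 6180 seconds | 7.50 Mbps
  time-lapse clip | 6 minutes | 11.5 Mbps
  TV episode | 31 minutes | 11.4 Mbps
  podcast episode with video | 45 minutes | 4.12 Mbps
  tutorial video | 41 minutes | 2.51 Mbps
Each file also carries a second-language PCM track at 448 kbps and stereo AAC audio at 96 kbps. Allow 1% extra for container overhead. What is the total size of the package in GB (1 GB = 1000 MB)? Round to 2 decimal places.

12.17 GB

Audio total: 448 + 96 = 544 kbps = 0.544 Mbps.
Twitch VOD: 8.044 Mbps × 6180 s × 1.01 = 50209.0 Mb
time-lapse clip: 12.044 Mbps × 360 s × 1.01 = 4379.2 Mb
TV episode: 11.944 Mbps × 1860 s × 1.01 = 22438.0 Mb
podcast episode with video: 4.664 Mbps × 2700 s × 1.01 = 12718.7 Mb
tutorial video: 3.054 Mbps × 2460 s × 1.01 = 7588.0 Mb
Total: 97332.9 Mb = 12166.6 MB.
= 12.17 GB.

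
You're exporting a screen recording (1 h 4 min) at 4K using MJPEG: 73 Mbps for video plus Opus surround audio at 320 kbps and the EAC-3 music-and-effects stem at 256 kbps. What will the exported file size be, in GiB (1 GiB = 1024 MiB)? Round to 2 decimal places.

32.89 GiB

1 h 4 min = 64 min = 3840 s
Audio total: 320 + 256 = 576 kbps = 0.576 Mbps.
Total bitrate: 73 + 0.576 = 73.576 Mbps.
Stream data: 73.576 Mbps × 3840 s = 282531.8 Mb.
282,532 Mb = 35,316,480,000 bytes ÷ 1,073,741,824 = 32.89 GiB.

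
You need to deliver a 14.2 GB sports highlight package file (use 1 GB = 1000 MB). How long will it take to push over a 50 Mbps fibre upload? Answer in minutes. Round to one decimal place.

37.9 minutes

File: 14.2 GB = 113600.0 Mb.
At 50 Mbps: 113600.0 / 50 = 2272.0 s ≈ 37.9 minutes.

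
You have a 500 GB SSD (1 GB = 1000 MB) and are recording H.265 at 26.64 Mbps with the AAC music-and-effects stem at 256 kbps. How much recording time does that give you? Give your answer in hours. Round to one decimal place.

41.3 hours

Audio: 256 kbps = 0.256 Mbps.
Total bitrate: 26.64 + 0.256 = 26.896 Mbps.
Capacity: 500 GB = 4,000,000 Mb.
Recording time: 4,000,000 / 26.896 = 148,721 s ≈ 41.3 hours.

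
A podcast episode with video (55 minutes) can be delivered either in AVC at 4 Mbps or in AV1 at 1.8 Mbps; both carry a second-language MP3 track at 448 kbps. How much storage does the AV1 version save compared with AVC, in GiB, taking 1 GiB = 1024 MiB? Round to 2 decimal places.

55 min = 3300 s
Audio: 448 kbps = 0.448 Mbps.
AVC: 4.448 Mbps × 3300 s = 14678.4 Mb = 1.709 GiB.
AV1: 2.248 Mbps × 3300 s = 7418.4 Mb = 0.864 GiB.
Saving: 1.709 − 0.864 = 0.845 GiB.

0.85 GiB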